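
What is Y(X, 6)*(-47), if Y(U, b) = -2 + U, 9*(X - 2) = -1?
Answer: 47/9 ≈ 5.2222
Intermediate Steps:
X = 17/9 (X = 2 + (⅑)*(-1) = 2 - ⅑ = 17/9 ≈ 1.8889)
Y(X, 6)*(-47) = (-2 + 17/9)*(-47) = -⅑*(-47) = 47/9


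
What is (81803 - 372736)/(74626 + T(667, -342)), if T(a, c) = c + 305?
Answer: -290933/74589 ≈ -3.9005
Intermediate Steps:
T(a, c) = 305 + c
(81803 - 372736)/(74626 + T(667, -342)) = (81803 - 372736)/(74626 + (305 - 342)) = -290933/(74626 - 37) = -290933/74589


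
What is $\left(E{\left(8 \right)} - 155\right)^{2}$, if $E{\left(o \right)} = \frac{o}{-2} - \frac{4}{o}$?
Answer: $\frac{101761}{4} \approx 25440.0$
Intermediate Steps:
$E{\left(o \right)} = - \frac{4}{o} - \frac{o}{2}$ ($E{\left(o \right)} = o \left(- \frac{1}{2}\right) - \frac{4}{o} = - \frac{o}{2} - \frac{4}{o} = - \frac{4}{o} - \frac{o}{2}$)
$\left(E{\left(8 \right)} - 155\right)^{2} = \left(\left(- \frac{4}{8} - 4\right) - 155\right)^{2} = \left(\left(\left(-4\right) \frac{1}{8} - 4\right) - 155\right)^{2} = \left(\left(- \frac{1}{2} - 4\right) - 155\right)^{2} = \left(- \frac{9}{2} - 155\right)^{2} = \left(- \frac{319}{2}\right)^{2} = \frac{101761}{4}$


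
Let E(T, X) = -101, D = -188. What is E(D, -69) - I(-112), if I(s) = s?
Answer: 11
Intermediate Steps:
E(D, -69) - I(-112) = -101 - 1*(-112) = -101 + 112 = 11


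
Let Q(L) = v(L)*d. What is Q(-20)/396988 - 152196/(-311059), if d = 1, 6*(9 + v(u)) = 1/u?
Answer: 7250062022981/14818402835040 ≈ 0.48926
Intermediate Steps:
v(u) = -9 + 1/(6*u) (v(u) = -9 + (1/u)/6 = -9 + 1/(6*u))
Q(L) = -9 + 1/(6*L) (Q(L) = (-9 + 1/(6*L))*1 = -9 + 1/(6*L))
Q(-20)/396988 - 152196/(-311059) = (-9 + (⅙)/(-20))/396988 - 152196/(-311059) = (-9 + (⅙)*(-1/20))*(1/396988) - 152196*(-1/311059) = (-9 - 1/120)*(1/396988) + 152196/311059 = -1081/120*1/396988 + 152196/311059 = -1081/47638560 + 152196/311059 = 7250062022981/14818402835040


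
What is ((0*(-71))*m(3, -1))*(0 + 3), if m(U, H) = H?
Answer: 0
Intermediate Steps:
((0*(-71))*m(3, -1))*(0 + 3) = ((0*(-71))*(-1))*(0 + 3) = (0*(-1))*3 = 0*3 = 0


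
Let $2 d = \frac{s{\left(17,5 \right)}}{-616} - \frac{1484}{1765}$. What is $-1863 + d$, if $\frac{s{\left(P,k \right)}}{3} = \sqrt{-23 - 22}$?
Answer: $- \frac{3288937}{1765} - \frac{9 i \sqrt{5}}{1232} \approx -1863.4 - 0.016335 i$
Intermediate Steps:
$s{\left(P,k \right)} = 9 i \sqrt{5}$ ($s{\left(P,k \right)} = 3 \sqrt{-23 - 22} = 3 \sqrt{-45} = 3 \cdot 3 i \sqrt{5} = 9 i \sqrt{5}$)
$d = - \frac{742}{1765} - \frac{9 i \sqrt{5}}{1232}$ ($d = \frac{\frac{9 i \sqrt{5}}{-616} - \frac{1484}{1765}}{2} = \frac{9 i \sqrt{5} \left(- \frac{1}{616}\right) - \frac{1484}{1765}}{2} = \frac{- \frac{9 i \sqrt{5}}{616} - \frac{1484}{1765}}{2} = \frac{- \frac{1484}{1765} - \frac{9 i \sqrt{5}}{616}}{2} = - \frac{742}{1765} - \frac{9 i \sqrt{5}}{1232} \approx -0.4204 - 0.016335 i$)
$-1863 + d = -1863 - \left(\frac{742}{1765} + \frac{9 i \sqrt{5}}{1232}\right) = - \frac{3288937}{1765} - \frac{9 i \sqrt{5}}{1232}$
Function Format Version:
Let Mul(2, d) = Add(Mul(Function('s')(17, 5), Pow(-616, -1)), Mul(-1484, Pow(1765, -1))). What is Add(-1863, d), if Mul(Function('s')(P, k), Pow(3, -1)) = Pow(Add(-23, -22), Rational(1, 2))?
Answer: Add(Rational(-3288937, 1765), Mul(Rational(-9, 1232), I, Pow(5, Rational(1, 2)))) ≈ Add(-1863.4, Mul(-0.016335, I))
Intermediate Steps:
Function('s')(P, k) = Mul(9, I, Pow(5, Rational(1, 2))) (Function('s')(P, k) = Mul(3, Pow(Add(-23, -22), Rational(1, 2))) = Mul(3, Pow(-45, Rational(1, 2))) = Mul(3, Mul(3, I, Pow(5, Rational(1, 2)))) = Mul(9, I, Pow(5, Rational(1, 2))))
d = Add(Rational(-742, 1765), Mul(Rational(-9, 1232), I, Pow(5, Rational(1, 2)))) (d = Mul(Rational(1, 2), Add(Mul(Mul(9, I, Pow(5, Rational(1, 2))), Pow(-616, -1)), Mul(-1484, Pow(1765, -1)))) = Mul(Rational(1, 2), Add(Mul(Mul(9, I, Pow(5, Rational(1, 2))), Rational(-1, 616)), Mul(-1484, Rational(1, 1765)))) = Mul(Rational(1, 2), Add(Mul(Rational(-9, 616), I, Pow(5, Rational(1, 2))), Rational(-1484, 1765))) = Mul(Rational(1, 2), Add(Rational(-1484, 1765), Mul(Rational(-9, 616), I, Pow(5, Rational(1, 2))))) = Add(Rational(-742, 1765), Mul(Rational(-9, 1232), I, Pow(5, Rational(1, 2)))) ≈ Add(-0.42040, Mul(-0.016335, I)))
Add(-1863, d) = Add(-1863, Add(Rational(-742, 1765), Mul(Rational(-9, 1232), I, Pow(5, Rational(1, 2))))) = Add(Rational(-3288937, 1765), Mul(Rational(-9, 1232), I, Pow(5, Rational(1, 2))))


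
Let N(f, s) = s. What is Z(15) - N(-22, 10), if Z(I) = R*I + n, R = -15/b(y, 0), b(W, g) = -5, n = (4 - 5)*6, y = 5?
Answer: 29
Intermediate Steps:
n = -6 (n = -1*6 = -6)
R = 3 (R = -15/(-5) = -15*(-⅕) = 3)
Z(I) = -6 + 3*I (Z(I) = 3*I - 6 = -6 + 3*I)
Z(15) - N(-22, 10) = (-6 + 3*15) - 1*10 = (-6 + 45) - 10 = 39 - 10 = 29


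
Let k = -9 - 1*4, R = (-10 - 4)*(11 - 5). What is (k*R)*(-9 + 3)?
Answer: -6552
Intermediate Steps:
R = -84 (R = -14*6 = -84)
k = -13 (k = -9 - 4 = -13)
(k*R)*(-9 + 3) = (-13*(-84))*(-9 + 3) = 1092*(-6) = -6552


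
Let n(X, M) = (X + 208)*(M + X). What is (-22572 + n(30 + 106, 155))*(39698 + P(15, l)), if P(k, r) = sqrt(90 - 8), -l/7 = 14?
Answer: 3077865336 + 77532*sqrt(82) ≈ 3.0786e+9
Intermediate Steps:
l = -98 (l = -7*14 = -98)
n(X, M) = (208 + X)*(M + X)
P(k, r) = sqrt(82)
(-22572 + n(30 + 106, 155))*(39698 + P(15, l)) = (-22572 + ((30 + 106)**2 + 208*155 + 208*(30 + 106) + 155*(30 + 106)))*(39698 + sqrt(82)) = (-22572 + (136**2 + 32240 + 208*136 + 155*136))*(39698 + sqrt(82)) = (-22572 + (18496 + 32240 + 28288 + 21080))*(39698 + sqrt(82)) = (-22572 + 100104)*(39698 + sqrt(82)) = 77532*(39698 + sqrt(82)) = 3077865336 + 77532*sqrt(82)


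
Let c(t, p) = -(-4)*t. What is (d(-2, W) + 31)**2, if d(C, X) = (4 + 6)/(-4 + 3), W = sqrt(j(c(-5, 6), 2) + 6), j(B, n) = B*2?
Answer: 441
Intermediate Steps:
c(t, p) = 4*t
j(B, n) = 2*B
W = I*sqrt(34) (W = sqrt(2*(4*(-5)) + 6) = sqrt(2*(-20) + 6) = sqrt(-40 + 6) = sqrt(-34) = I*sqrt(34) ≈ 5.8309*I)
d(C, X) = -10 (d(C, X) = 10/(-1) = 10*(-1) = -10)
(d(-2, W) + 31)**2 = (-10 + 31)**2 = 21**2 = 441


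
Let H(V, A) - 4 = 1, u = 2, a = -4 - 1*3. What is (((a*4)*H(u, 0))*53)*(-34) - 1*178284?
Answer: 73996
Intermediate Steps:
a = -7 (a = -4 - 3 = -7)
H(V, A) = 5 (H(V, A) = 4 + 1 = 5)
(((a*4)*H(u, 0))*53)*(-34) - 1*178284 = ((-7*4*5)*53)*(-34) - 1*178284 = (-28*5*53)*(-34) - 178284 = -140*53*(-34) - 178284 = -7420*(-34) - 178284 = 252280 - 178284 = 73996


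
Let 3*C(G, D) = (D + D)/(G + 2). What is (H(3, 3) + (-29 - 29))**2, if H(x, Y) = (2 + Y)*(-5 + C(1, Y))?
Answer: 57121/9 ≈ 6346.8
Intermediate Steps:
C(G, D) = 2*D/(3*(2 + G)) (C(G, D) = ((D + D)/(G + 2))/3 = ((2*D)/(2 + G))/3 = (2*D/(2 + G))/3 = 2*D/(3*(2 + G)))
H(x, Y) = (-5 + 2*Y/9)*(2 + Y) (H(x, Y) = (2 + Y)*(-5 + 2*Y/(3*(2 + 1))) = (2 + Y)*(-5 + (2/3)*Y/3) = (2 + Y)*(-5 + (2/3)*Y*(1/3)) = (2 + Y)*(-5 + 2*Y/9) = (-5 + 2*Y/9)*(2 + Y))
(H(3, 3) + (-29 - 29))**2 = ((-10 - 41/9*3 + (2/9)*3**2) + (-29 - 29))**2 = ((-10 - 41/3 + (2/9)*9) - 58)**2 = ((-10 - 41/3 + 2) - 58)**2 = (-65/3 - 58)**2 = (-239/3)**2 = 57121/9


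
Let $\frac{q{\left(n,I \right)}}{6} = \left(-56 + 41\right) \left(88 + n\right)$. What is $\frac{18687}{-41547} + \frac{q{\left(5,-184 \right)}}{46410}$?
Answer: $- \frac{13500134}{21424403} \approx -0.63013$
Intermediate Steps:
$q{\left(n,I \right)} = -7920 - 90 n$ ($q{\left(n,I \right)} = 6 \left(-56 + 41\right) \left(88 + n\right) = 6 \left(- 15 \left(88 + n\right)\right) = 6 \left(-1320 - 15 n\right) = -7920 - 90 n$)
$\frac{18687}{-41547} + \frac{q{\left(5,-184 \right)}}{46410} = \frac{18687}{-41547} + \frac{-7920 - 450}{46410} = 18687 \left(- \frac{1}{41547}\right) + \left(-7920 - 450\right) \frac{1}{46410} = - \frac{6229}{13849} - \frac{279}{1547} = - \frac{13500134}{21424403}$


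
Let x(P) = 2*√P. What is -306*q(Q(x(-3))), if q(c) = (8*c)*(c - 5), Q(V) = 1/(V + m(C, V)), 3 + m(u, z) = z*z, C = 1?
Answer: 4896*(-38 + 5*I*√3)/(-15 + 2*I*√3)² ≈ -783.97 - 183.43*I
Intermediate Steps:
m(u, z) = -3 + z² (m(u, z) = -3 + z*z = -3 + z²)
Q(V) = 1/(-3 + V + V²) (Q(V) = 1/(V + (-3 + V²)) = 1/(-3 + V + V²))
q(c) = 8*c*(-5 + c) (q(c) = (8*c)*(-5 + c) = 8*c*(-5 + c))
-306*q(Q(x(-3))) = -2448*(-5 + 1/(-3 + 2*√(-3) + (2*√(-3))²))/(-3 + 2*√(-3) + (2*√(-3))²) = -2448*(-5 + 1/(-3 + 2*(I*√3) + (2*(I*√3))²))/(-3 + 2*(I*√3) + (2*(I*√3))²) = -2448*(-5 + 1/(-3 + 2*I*√3 + (2*I*√3)²))/(-3 + 2*I*√3 + (2*I*√3)²) = -2448*(-5 + 1/(-3 + 2*I*√3 - 12))/(-3 + 2*I*√3 - 12) = -2448*(-5 + 1/(-15 + 2*I*√3))/(-15 + 2*I*√3)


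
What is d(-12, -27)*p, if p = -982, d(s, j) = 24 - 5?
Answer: -18658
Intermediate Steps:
d(s, j) = 19
d(-12, -27)*p = 19*(-982) = -18658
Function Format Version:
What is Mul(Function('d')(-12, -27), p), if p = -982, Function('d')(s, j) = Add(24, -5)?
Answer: -18658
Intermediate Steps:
Function('d')(s, j) = 19
Mul(Function('d')(-12, -27), p) = Mul(19, -982) = -18658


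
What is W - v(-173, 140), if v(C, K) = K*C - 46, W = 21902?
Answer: 46168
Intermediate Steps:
v(C, K) = -46 + C*K (v(C, K) = C*K - 46 = -46 + C*K)
W - v(-173, 140) = 21902 - (-46 - 173*140) = 21902 - (-46 - 24220) = 21902 - 1*(-24266) = 21902 + 24266 = 46168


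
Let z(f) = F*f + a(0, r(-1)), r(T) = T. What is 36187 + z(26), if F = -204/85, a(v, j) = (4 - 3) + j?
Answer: 180623/5 ≈ 36125.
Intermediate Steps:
a(v, j) = 1 + j
F = -12/5 (F = -204*1/85 = -12/5 ≈ -2.4000)
z(f) = -12*f/5 (z(f) = -12*f/5 + (1 - 1) = -12*f/5 + 0 = -12*f/5)
36187 + z(26) = 36187 - 12/5*26 = 36187 - 312/5 = 180623/5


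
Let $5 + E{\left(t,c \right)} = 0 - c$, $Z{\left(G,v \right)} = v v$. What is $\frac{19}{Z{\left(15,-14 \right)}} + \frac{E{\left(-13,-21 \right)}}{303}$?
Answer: $\frac{8893}{59388} \approx 0.14974$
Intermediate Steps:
$Z{\left(G,v \right)} = v^{2}$
$E{\left(t,c \right)} = -5 - c$ ($E{\left(t,c \right)} = -5 + \left(0 - c\right) = -5 - c$)
$\frac{19}{Z{\left(15,-14 \right)}} + \frac{E{\left(-13,-21 \right)}}{303} = \frac{19}{\left(-14\right)^{2}} + \frac{-5 - -21}{303} = \frac{19}{196} + \left(-5 + 21\right) \frac{1}{303} = 19 \cdot \frac{1}{196} + 16 \cdot \frac{1}{303} = \frac{19}{196} + \frac{16}{303} = \frac{8893}{59388}$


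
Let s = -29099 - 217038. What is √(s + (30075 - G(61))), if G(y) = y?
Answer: I*√216123 ≈ 464.89*I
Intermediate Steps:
s = -246137
√(s + (30075 - G(61))) = √(-246137 + (30075 - 1*61)) = √(-246137 + (30075 - 61)) = √(-246137 + 30014) = √(-216123) = I*√216123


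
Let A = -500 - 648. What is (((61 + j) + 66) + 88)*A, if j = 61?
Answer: -316848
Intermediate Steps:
A = -1148
(((61 + j) + 66) + 88)*A = (((61 + 61) + 66) + 88)*(-1148) = ((122 + 66) + 88)*(-1148) = (188 + 88)*(-1148) = 276*(-1148) = -316848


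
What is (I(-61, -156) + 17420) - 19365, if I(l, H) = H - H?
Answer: -1945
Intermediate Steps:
I(l, H) = 0
(I(-61, -156) + 17420) - 19365 = (0 + 17420) - 19365 = 17420 - 19365 = -1945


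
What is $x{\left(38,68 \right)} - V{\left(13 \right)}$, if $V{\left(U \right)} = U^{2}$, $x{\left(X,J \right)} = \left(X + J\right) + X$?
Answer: $-25$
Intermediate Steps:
$x{\left(X,J \right)} = J + 2 X$ ($x{\left(X,J \right)} = \left(J + X\right) + X = J + 2 X$)
$x{\left(38,68 \right)} - V{\left(13 \right)} = \left(68 + 2 \cdot 38\right) - 13^{2} = \left(68 + 76\right) - 169 = 144 - 169 = -25$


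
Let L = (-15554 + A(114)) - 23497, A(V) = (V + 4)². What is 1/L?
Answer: -1/25127 ≈ -3.9798e-5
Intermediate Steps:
A(V) = (4 + V)²
L = -25127 (L = (-15554 + (4 + 114)²) - 23497 = (-15554 + 118²) - 23497 = (-15554 + 13924) - 23497 = -1630 - 23497 = -25127)
1/L = 1/(-25127) = -1/25127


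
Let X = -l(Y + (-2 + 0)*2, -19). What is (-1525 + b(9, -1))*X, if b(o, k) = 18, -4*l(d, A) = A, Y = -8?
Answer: 28633/4 ≈ 7158.3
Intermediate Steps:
l(d, A) = -A/4
X = -19/4 (X = -(-1)*(-19)/4 = -1*19/4 = -19/4 ≈ -4.7500)
(-1525 + b(9, -1))*X = (-1525 + 18)*(-19/4) = -1507*(-19/4) = 28633/4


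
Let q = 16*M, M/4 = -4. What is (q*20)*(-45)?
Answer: 230400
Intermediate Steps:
M = -16 (M = 4*(-4) = -16)
q = -256 (q = 16*(-16) = -256)
(q*20)*(-45) = -256*20*(-45) = -5120*(-45) = 230400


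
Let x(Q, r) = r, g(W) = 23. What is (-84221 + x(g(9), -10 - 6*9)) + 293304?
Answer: 209019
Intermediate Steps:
(-84221 + x(g(9), -10 - 6*9)) + 293304 = (-84221 + (-10 - 6*9)) + 293304 = (-84221 + (-10 - 54)) + 293304 = (-84221 - 64) + 293304 = -84285 + 293304 = 209019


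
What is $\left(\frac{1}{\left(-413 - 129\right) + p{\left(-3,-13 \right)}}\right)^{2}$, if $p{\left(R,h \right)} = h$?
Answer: $\frac{1}{308025} \approx 3.2465 \cdot 10^{-6}$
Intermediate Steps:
$\left(\frac{1}{\left(-413 - 129\right) + p{\left(-3,-13 \right)}}\right)^{2} = \left(\frac{1}{\left(-413 - 129\right) - 13}\right)^{2} = \left(\frac{1}{-542 - 13}\right)^{2} = \left(\frac{1}{-555}\right)^{2} = \left(- \frac{1}{555}\right)^{2} = \frac{1}{308025}$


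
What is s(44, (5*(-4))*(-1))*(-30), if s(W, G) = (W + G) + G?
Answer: -2520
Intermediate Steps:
s(W, G) = W + 2*G (s(W, G) = (G + W) + G = W + 2*G)
s(44, (5*(-4))*(-1))*(-30) = (44 + 2*((5*(-4))*(-1)))*(-30) = (44 + 2*(-20*(-1)))*(-30) = (44 + 2*20)*(-30) = (44 + 40)*(-30) = 84*(-30) = -2520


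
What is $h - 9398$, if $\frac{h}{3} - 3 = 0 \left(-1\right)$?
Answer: $-9389$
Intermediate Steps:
$h = 9$ ($h = 9 + 3 \cdot 0 \left(-1\right) = 9 + 3 \cdot 0 = 9 + 0 = 9$)
$h - 9398 = 9 - 9398 = -9389$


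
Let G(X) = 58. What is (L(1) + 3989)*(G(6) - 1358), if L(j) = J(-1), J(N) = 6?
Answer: -5193500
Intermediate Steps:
L(j) = 6
(L(1) + 3989)*(G(6) - 1358) = (6 + 3989)*(58 - 1358) = 3995*(-1300) = -5193500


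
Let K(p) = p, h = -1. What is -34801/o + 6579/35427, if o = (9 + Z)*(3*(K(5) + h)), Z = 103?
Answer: -58288231/2267328 ≈ -25.708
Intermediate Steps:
o = 1344 (o = (9 + 103)*(3*(5 - 1)) = 112*(3*4) = 112*12 = 1344)
-34801/o + 6579/35427 = -34801/1344 + 6579/35427 = -34801*1/1344 + 6579*(1/35427) = -34801/1344 + 2193/11809 = -58288231/2267328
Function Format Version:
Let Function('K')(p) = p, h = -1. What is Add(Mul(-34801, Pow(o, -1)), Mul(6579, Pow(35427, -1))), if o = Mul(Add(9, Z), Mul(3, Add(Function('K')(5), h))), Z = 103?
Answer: Rational(-58288231, 2267328) ≈ -25.708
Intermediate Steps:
o = 1344 (o = Mul(Add(9, 103), Mul(3, Add(5, -1))) = Mul(112, Mul(3, 4)) = Mul(112, 12) = 1344)
Add(Mul(-34801, Pow(o, -1)), Mul(6579, Pow(35427, -1))) = Add(Mul(-34801, Pow(1344, -1)), Mul(6579, Pow(35427, -1))) = Add(Mul(-34801, Rational(1, 1344)), Mul(6579, Rational(1, 35427))) = Add(Rational(-34801, 1344), Rational(2193, 11809)) = Rational(-58288231, 2267328)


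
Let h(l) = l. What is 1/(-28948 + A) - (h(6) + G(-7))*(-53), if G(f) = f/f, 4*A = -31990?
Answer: 27413559/73891 ≈ 371.00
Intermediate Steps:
A = -15995/2 (A = (1/4)*(-31990) = -15995/2 ≈ -7997.5)
G(f) = 1
1/(-28948 + A) - (h(6) + G(-7))*(-53) = 1/(-28948 - 15995/2) - (6 + 1)*(-53) = 1/(-73891/2) - 7*(-53) = -2/73891 - 1*(-371) = -2/73891 + 371 = 27413559/73891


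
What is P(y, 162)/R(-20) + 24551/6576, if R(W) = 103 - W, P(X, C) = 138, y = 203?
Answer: 1309087/269616 ≈ 4.8554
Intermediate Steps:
P(y, 162)/R(-20) + 24551/6576 = 138/(103 - 1*(-20)) + 24551/6576 = 138/(103 + 20) + 24551*(1/6576) = 138/123 + 24551/6576 = 138*(1/123) + 24551/6576 = 46/41 + 24551/6576 = 1309087/269616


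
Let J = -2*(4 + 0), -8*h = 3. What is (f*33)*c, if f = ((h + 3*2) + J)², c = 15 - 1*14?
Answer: 11913/64 ≈ 186.14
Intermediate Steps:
h = -3/8 (h = -⅛*3 = -3/8 ≈ -0.37500)
c = 1 (c = 15 - 14 = 1)
J = -8 (J = -2*4 = -8)
f = 361/64 (f = ((-3/8 + 3*2) - 8)² = ((-3/8 + 6) - 8)² = (45/8 - 8)² = (-19/8)² = 361/64 ≈ 5.6406)
(f*33)*c = ((361/64)*33)*1 = (11913/64)*1 = 11913/64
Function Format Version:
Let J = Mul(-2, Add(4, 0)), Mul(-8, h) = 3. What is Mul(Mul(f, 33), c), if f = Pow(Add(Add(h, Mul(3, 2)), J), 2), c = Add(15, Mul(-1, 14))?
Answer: Rational(11913, 64) ≈ 186.14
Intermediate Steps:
h = Rational(-3, 8) (h = Mul(Rational(-1, 8), 3) = Rational(-3, 8) ≈ -0.37500)
c = 1 (c = Add(15, -14) = 1)
J = -8 (J = Mul(-2, 4) = -8)
f = Rational(361, 64) (f = Pow(Add(Add(Rational(-3, 8), Mul(3, 2)), -8), 2) = Pow(Add(Add(Rational(-3, 8), 6), -8), 2) = Pow(Add(Rational(45, 8), -8), 2) = Pow(Rational(-19, 8), 2) = Rational(361, 64) ≈ 5.6406)
Mul(Mul(f, 33), c) = Mul(Mul(Rational(361, 64), 33), 1) = Mul(Rational(11913, 64), 1) = Rational(11913, 64)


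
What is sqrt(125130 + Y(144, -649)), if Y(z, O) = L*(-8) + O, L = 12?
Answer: sqrt(124385) ≈ 352.68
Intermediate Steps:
Y(z, O) = -96 + O (Y(z, O) = 12*(-8) + O = -96 + O)
sqrt(125130 + Y(144, -649)) = sqrt(125130 + (-96 - 649)) = sqrt(125130 - 745) = sqrt(124385)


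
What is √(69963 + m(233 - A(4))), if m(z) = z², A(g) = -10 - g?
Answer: 2*√32743 ≈ 361.90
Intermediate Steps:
√(69963 + m(233 - A(4))) = √(69963 + (233 - (-10 - 1*4))²) = √(69963 + (233 - (-10 - 4))²) = √(69963 + (233 - 1*(-14))²) = √(69963 + (233 + 14)²) = √(69963 + 247²) = √(69963 + 61009) = √130972 = 2*√32743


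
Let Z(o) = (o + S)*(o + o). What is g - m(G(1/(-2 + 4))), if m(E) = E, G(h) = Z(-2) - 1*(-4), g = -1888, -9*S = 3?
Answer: -5704/3 ≈ -1901.3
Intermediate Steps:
S = -⅓ (S = -⅑*3 = -⅓ ≈ -0.33333)
Z(o) = 2*o*(-⅓ + o) (Z(o) = (o - ⅓)*(o + o) = (-⅓ + o)*(2*o) = 2*o*(-⅓ + o))
G(h) = 40/3 (G(h) = (⅔)*(-2)*(-1 + 3*(-2)) - 1*(-4) = (⅔)*(-2)*(-1 - 6) + 4 = (⅔)*(-2)*(-7) + 4 = 28/3 + 4 = 40/3)
g - m(G(1/(-2 + 4))) = -1888 - 1*40/3 = -1888 - 40/3 = -5704/3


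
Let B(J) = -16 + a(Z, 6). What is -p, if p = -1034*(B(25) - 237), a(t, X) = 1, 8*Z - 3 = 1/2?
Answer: -260568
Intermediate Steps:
Z = 7/16 (Z = 3/8 + (1/8)/2 = 3/8 + (1/8)*(1/2) = 3/8 + 1/16 = 7/16 ≈ 0.43750)
B(J) = -15 (B(J) = -16 + 1 = -15)
p = 260568 (p = -1034*(-15 - 237) = -1034*(-252) = 260568)
-p = -1*260568 = -260568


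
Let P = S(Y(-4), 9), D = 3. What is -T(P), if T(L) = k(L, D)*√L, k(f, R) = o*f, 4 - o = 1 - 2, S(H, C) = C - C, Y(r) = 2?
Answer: 0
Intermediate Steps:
S(H, C) = 0
o = 5 (o = 4 - (1 - 2) = 4 - 1*(-1) = 4 + 1 = 5)
P = 0
k(f, R) = 5*f
T(L) = 5*L^(3/2) (T(L) = (5*L)*√L = 5*L^(3/2))
-T(P) = -5*0^(3/2) = -5*0 = -1*0 = 0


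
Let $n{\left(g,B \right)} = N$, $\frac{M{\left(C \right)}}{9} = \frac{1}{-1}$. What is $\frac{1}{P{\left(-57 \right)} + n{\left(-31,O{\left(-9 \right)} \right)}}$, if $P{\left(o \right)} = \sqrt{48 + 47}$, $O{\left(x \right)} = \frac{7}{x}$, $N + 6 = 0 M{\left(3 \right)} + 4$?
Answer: $\frac{2}{91} + \frac{\sqrt{95}}{91} \approx 0.12909$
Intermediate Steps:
$M{\left(C \right)} = -9$ ($M{\left(C \right)} = \frac{9}{-1} = 9 \left(-1\right) = -9$)
$N = -2$ ($N = -6 + \left(0 \left(-9\right) + 4\right) = -6 + \left(0 + 4\right) = -6 + 4 = -2$)
$n{\left(g,B \right)} = -2$
$P{\left(o \right)} = \sqrt{95}$
$\frac{1}{P{\left(-57 \right)} + n{\left(-31,O{\left(-9 \right)} \right)}} = \frac{1}{\sqrt{95} - 2} = \frac{1}{-2 + \sqrt{95}}$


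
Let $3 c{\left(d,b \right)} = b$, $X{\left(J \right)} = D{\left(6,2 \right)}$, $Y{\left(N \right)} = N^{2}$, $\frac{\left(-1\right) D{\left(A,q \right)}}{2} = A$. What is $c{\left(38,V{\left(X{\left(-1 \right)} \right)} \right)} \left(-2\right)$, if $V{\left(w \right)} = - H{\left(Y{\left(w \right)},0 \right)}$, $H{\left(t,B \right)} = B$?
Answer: $0$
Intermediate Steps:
$D{\left(A,q \right)} = - 2 A$
$X{\left(J \right)} = -12$ ($X{\left(J \right)} = \left(-2\right) 6 = -12$)
$V{\left(w \right)} = 0$ ($V{\left(w \right)} = \left(-1\right) 0 = 0$)
$c{\left(d,b \right)} = \frac{b}{3}$
$c{\left(38,V{\left(X{\left(-1 \right)} \right)} \right)} \left(-2\right) = \frac{1}{3} \cdot 0 \left(-2\right) = 0 \left(-2\right) = 0$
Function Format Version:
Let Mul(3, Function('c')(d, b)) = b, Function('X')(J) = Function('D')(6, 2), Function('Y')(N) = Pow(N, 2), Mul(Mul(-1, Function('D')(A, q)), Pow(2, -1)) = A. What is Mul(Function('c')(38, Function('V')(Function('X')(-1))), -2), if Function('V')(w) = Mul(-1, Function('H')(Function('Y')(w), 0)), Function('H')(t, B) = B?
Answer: 0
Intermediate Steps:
Function('D')(A, q) = Mul(-2, A)
Function('X')(J) = -12 (Function('X')(J) = Mul(-2, 6) = -12)
Function('V')(w) = 0 (Function('V')(w) = Mul(-1, 0) = 0)
Function('c')(d, b) = Mul(Rational(1, 3), b)
Mul(Function('c')(38, Function('V')(Function('X')(-1))), -2) = Mul(Mul(Rational(1, 3), 0), -2) = Mul(0, -2) = 0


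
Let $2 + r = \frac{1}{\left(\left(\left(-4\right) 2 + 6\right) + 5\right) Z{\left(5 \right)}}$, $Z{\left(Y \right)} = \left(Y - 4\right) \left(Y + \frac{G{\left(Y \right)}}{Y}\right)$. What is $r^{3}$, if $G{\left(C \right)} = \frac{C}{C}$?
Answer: $- \frac{3442951}{474552} \approx -7.2552$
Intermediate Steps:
$G{\left(C \right)} = 1$
$Z{\left(Y \right)} = \left(-4 + Y\right) \left(Y + \frac{1}{Y}\right)$ ($Z{\left(Y \right)} = \left(Y - 4\right) \left(Y + 1 \frac{1}{Y}\right) = \left(-4 + Y\right) \left(Y + \frac{1}{Y}\right)$)
$r = - \frac{151}{78}$ ($r = -2 + \frac{1}{\left(\left(\left(-4\right) 2 + 6\right) + 5\right) \left(1 + 5^{2} - 20 - \frac{4}{5}\right)} = -2 + \frac{1}{\left(\left(-8 + 6\right) + 5\right) \left(1 + 25 - 20 - \frac{4}{5}\right)} = -2 + \frac{1}{\left(-2 + 5\right) \left(1 + 25 - 20 - \frac{4}{5}\right)} = -2 + \frac{1}{3 \cdot \frac{26}{5}} = -2 + \frac{1}{\frac{78}{5}} = -2 + \frac{5}{78} = - \frac{151}{78} \approx -1.9359$)
$r^{3} = \left(- \frac{151}{78}\right)^{3} = - \frac{3442951}{474552}$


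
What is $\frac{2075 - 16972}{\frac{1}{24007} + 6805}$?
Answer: $- \frac{357632279}{163367636} \approx -2.1891$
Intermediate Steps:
$\frac{2075 - 16972}{\frac{1}{24007} + 6805} = - \frac{14897}{\frac{1}{24007} + 6805} = - \frac{14897}{\frac{163367636}{24007}} = \left(-14897\right) \frac{24007}{163367636} = - \frac{357632279}{163367636}$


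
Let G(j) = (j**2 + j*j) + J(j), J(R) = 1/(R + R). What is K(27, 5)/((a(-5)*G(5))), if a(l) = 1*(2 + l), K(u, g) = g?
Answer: -50/1503 ≈ -0.033267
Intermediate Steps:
a(l) = 2 + l
J(R) = 1/(2*R)
G(j) = 1/(2*j) + 2*j**2 (G(j) = (j**2 + j*j) + 1/(2*j) = (j**2 + j**2) + 1/(2*j) = 2*j**2 + 1/(2*j) = 1/(2*j) + 2*j**2)
K(27, 5)/((a(-5)*G(5))) = 5/(((2 - 5)*((1/2)*(1 + 4*5**3)/5))) = 5/((-3*(1 + 4*125)/(2*5))) = 5/((-3*(1 + 500)/(2*5))) = 5/((-3*501/(2*5))) = 5/((-3*501/10)) = 5/(-1503/10) = 5*(-10/1503) = -50/1503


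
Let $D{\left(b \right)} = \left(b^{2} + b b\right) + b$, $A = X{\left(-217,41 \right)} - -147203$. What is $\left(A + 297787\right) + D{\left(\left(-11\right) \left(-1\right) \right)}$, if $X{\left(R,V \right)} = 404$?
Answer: $445647$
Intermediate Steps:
$A = 147607$ ($A = 404 - -147203 = 404 + 147203 = 147607$)
$D{\left(b \right)} = b + 2 b^{2}$ ($D{\left(b \right)} = \left(b^{2} + b^{2}\right) + b = 2 b^{2} + b = b + 2 b^{2}$)
$\left(A + 297787\right) + D{\left(\left(-11\right) \left(-1\right) \right)} = \left(147607 + 297787\right) + \left(-11\right) \left(-1\right) \left(1 + 2 \left(\left(-11\right) \left(-1\right)\right)\right) = 445394 + 11 \left(1 + 2 \cdot 11\right) = 445394 + 11 \left(1 + 22\right) = 445394 + 11 \cdot 23 = 445394 + 253 = 445647$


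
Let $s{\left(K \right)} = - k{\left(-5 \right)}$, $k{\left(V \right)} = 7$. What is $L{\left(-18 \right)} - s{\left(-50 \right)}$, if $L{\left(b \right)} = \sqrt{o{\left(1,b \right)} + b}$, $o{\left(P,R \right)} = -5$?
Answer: $7 + i \sqrt{23} \approx 7.0 + 4.7958 i$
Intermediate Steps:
$s{\left(K \right)} = -7$ ($s{\left(K \right)} = \left(-1\right) 7 = -7$)
$L{\left(b \right)} = \sqrt{-5 + b}$
$L{\left(-18 \right)} - s{\left(-50 \right)} = \sqrt{-5 - 18} - -7 = \sqrt{-23} + 7 = i \sqrt{23} + 7 = 7 + i \sqrt{23}$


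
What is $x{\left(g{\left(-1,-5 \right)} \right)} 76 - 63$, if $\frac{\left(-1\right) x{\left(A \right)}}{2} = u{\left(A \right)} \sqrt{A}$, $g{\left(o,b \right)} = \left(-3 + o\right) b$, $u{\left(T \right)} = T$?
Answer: $-63 - 6080 \sqrt{5} \approx -13658.0$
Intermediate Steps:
$g{\left(o,b \right)} = b \left(-3 + o\right)$
$x{\left(A \right)} = - 2 A^{\frac{3}{2}}$ ($x{\left(A \right)} = - 2 A \sqrt{A} = - 2 A^{\frac{3}{2}}$)
$x{\left(g{\left(-1,-5 \right)} \right)} 76 - 63 = - 2 \left(- 5 \left(-3 - 1\right)\right)^{\frac{3}{2}} \cdot 76 - 63 = - 2 \left(\left(-5\right) \left(-4\right)\right)^{\frac{3}{2}} \cdot 76 - 63 = - 2 \cdot 20^{\frac{3}{2}} \cdot 76 - 63 = - 2 \cdot 40 \sqrt{5} \cdot 76 - 63 = - 80 \sqrt{5} \cdot 76 - 63 = - 6080 \sqrt{5} - 63 = -63 - 6080 \sqrt{5}$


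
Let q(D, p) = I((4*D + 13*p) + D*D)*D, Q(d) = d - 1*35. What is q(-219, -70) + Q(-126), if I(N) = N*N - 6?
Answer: -466936605722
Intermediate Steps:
I(N) = -6 + N² (I(N) = N² - 6 = -6 + N²)
Q(d) = -35 + d (Q(d) = d - 35 = -35 + d)
q(D, p) = D*(-6 + (D² + 4*D + 13*p)²) (q(D, p) = (-6 + ((4*D + 13*p) + D*D)²)*D = (-6 + ((4*D + 13*p) + D²)²)*D = (-6 + (D² + 4*D + 13*p)²)*D = D*(-6 + (D² + 4*D + 13*p)²))
q(-219, -70) + Q(-126) = -219*(-6 + ((-219)² + 4*(-219) + 13*(-70))²) + (-35 - 126) = -219*(-6 + (47961 - 876 - 910)²) - 161 = -219*(-6 + 46175²) - 161 = -219*(-6 + 2132130625) - 161 = -219*2132130619 - 161 = -466936605561 - 161 = -466936605722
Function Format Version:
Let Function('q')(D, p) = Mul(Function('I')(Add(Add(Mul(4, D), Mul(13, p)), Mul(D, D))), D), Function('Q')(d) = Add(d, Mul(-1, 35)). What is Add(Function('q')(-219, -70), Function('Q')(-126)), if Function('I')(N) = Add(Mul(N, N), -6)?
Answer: -466936605722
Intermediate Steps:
Function('I')(N) = Add(-6, Pow(N, 2)) (Function('I')(N) = Add(Pow(N, 2), -6) = Add(-6, Pow(N, 2)))
Function('Q')(d) = Add(-35, d) (Function('Q')(d) = Add(d, -35) = Add(-35, d))
Function('q')(D, p) = Mul(D, Add(-6, Pow(Add(Pow(D, 2), Mul(4, D), Mul(13, p)), 2))) (Function('q')(D, p) = Mul(Add(-6, Pow(Add(Add(Mul(4, D), Mul(13, p)), Mul(D, D)), 2)), D) = Mul(Add(-6, Pow(Add(Add(Mul(4, D), Mul(13, p)), Pow(D, 2)), 2)), D) = Mul(Add(-6, Pow(Add(Pow(D, 2), Mul(4, D), Mul(13, p)), 2)), D) = Mul(D, Add(-6, Pow(Add(Pow(D, 2), Mul(4, D), Mul(13, p)), 2))))
Add(Function('q')(-219, -70), Function('Q')(-126)) = Add(Mul(-219, Add(-6, Pow(Add(Pow(-219, 2), Mul(4, -219), Mul(13, -70)), 2))), Add(-35, -126)) = Add(Mul(-219, Add(-6, Pow(Add(47961, -876, -910), 2))), -161) = Add(Mul(-219, Add(-6, Pow(46175, 2))), -161) = Add(Mul(-219, Add(-6, 2132130625)), -161) = Add(Mul(-219, 2132130619), -161) = Add(-466936605561, -161) = -466936605722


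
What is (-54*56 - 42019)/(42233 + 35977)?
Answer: -45043/78210 ≈ -0.57592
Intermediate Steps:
(-54*56 - 42019)/(42233 + 35977) = (-3024 - 42019)/78210 = -45043*1/78210 = -45043/78210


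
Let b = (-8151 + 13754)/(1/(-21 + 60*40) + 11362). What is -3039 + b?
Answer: -82131445224/27030199 ≈ -3038.5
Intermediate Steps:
b = 13329537/27030199 (b = 5603/(1/(-21 + 2400) + 11362) = 5603/(1/2379 + 11362) = 5603/(27030199/2379) = 5603*(2379/27030199) = 13329537/27030199 ≈ 0.49313)
-3039 + b = -3039 + 13329537/27030199 = -82131445224/27030199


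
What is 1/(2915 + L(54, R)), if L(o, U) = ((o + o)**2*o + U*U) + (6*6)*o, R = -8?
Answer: 1/634779 ≈ 1.5754e-6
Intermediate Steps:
L(o, U) = U**2 + 4*o**3 + 36*o (L(o, U) = ((2*o)**2*o + U**2) + 36*o = ((4*o**2)*o + U**2) + 36*o = (4*o**3 + U**2) + 36*o = (U**2 + 4*o**3) + 36*o = U**2 + 4*o**3 + 36*o)
1/(2915 + L(54, R)) = 1/(2915 + ((-8)**2 + 4*54**3 + 36*54)) = 1/(2915 + (64 + 4*157464 + 1944)) = 1/(2915 + (64 + 629856 + 1944)) = 1/(2915 + 631864) = 1/634779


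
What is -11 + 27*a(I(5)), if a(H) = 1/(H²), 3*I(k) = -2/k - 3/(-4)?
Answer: 96661/49 ≈ 1972.7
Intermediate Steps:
I(k) = ¼ - 2/(3*k) (I(k) = (-2/k - 3/(-4))/3 = (-2/k - 3*(-¼))/3 = (-2/k + ¾)/3 = (¾ - 2/k)/3 = ¼ - 2/(3*k))
a(H) = H⁻²
-11 + 27*a(I(5)) = -11 + 27/((1/12)*(-8 + 3*5)/5)² = -11 + 27/((1/12)*(⅕)*(-8 + 15))² = -11 + 27/((1/12)*(⅕)*7)² = -11 + 27/(7/60)² = -11 + 27*(3600/49) = -11 + 97200/49 = 96661/49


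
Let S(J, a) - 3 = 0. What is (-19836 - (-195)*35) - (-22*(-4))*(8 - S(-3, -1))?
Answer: -13451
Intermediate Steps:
S(J, a) = 3 (S(J, a) = 3 + 0 = 3)
(-19836 - (-195)*35) - (-22*(-4))*(8 - S(-3, -1)) = (-19836 - (-195)*35) - (-22*(-4))*(8 - 1*3) = (-19836 - 1*(-6825)) - 88*(8 - 3) = (-19836 + 6825) - 88*5 = -13011 - 1*440 = -13011 - 440 = -13451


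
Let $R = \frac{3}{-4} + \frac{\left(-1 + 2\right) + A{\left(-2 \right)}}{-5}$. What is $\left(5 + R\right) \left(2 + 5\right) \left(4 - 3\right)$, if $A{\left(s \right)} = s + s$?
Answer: $\frac{679}{20} \approx 33.95$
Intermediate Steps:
$A{\left(s \right)} = 2 s$
$R = - \frac{3}{20}$ ($R = \frac{3}{-4} + \frac{\left(-1 + 2\right) + 2 \left(-2\right)}{-5} = 3 \left(- \frac{1}{4}\right) + \left(1 - 4\right) \left(- \frac{1}{5}\right) = - \frac{3}{4} - - \frac{3}{5} = - \frac{3}{4} + \frac{3}{5} = - \frac{3}{20} \approx -0.15$)
$\left(5 + R\right) \left(2 + 5\right) \left(4 - 3\right) = \left(5 - \frac{3}{20}\right) \left(2 + 5\right) \left(4 - 3\right) = \frac{97 \cdot 7 \cdot 1}{20} = \frac{97}{20} \cdot 7 = \frac{679}{20}$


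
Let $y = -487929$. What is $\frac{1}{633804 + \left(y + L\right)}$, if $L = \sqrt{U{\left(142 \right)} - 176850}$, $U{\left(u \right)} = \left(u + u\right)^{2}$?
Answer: $\frac{145875}{21279611819} - \frac{i \sqrt{96194}}{21279611819} \approx 6.8552 \cdot 10^{-6} - 1.4575 \cdot 10^{-8} i$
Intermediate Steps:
$U{\left(u \right)} = 4 u^{2}$ ($U{\left(u \right)} = \left(2 u\right)^{2} = 4 u^{2}$)
$L = i \sqrt{96194}$ ($L = \sqrt{4 \cdot 142^{2} - 176850} = \sqrt{4 \cdot 20164 - 176850} = \sqrt{80656 - 176850} = \sqrt{-96194} = i \sqrt{96194} \approx 310.15 i$)
$\frac{1}{633804 + \left(y + L\right)} = \frac{1}{633804 - \left(487929 - i \sqrt{96194}\right)} = \frac{1}{145875 + i \sqrt{96194}}$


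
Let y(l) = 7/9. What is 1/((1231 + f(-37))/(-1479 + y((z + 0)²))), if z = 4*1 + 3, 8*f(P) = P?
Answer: -106432/88299 ≈ -1.2054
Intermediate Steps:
f(P) = P/8
z = 7 (z = 4 + 3 = 7)
y(l) = 7/9 (y(l) = 7*(⅑) = 7/9)
1/((1231 + f(-37))/(-1479 + y((z + 0)²))) = 1/((1231 + (⅛)*(-37))/(-1479 + 7/9)) = 1/((1231 - 37/8)/(-13304/9)) = 1/((9811/8)*(-9/13304)) = 1/(-88299/106432) = -106432/88299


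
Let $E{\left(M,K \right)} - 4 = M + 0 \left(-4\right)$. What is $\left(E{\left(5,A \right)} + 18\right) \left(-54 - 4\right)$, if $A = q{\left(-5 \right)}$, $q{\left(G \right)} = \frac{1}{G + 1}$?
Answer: $-1566$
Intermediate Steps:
$q{\left(G \right)} = \frac{1}{1 + G}$
$A = - \frac{1}{4}$ ($A = \frac{1}{1 - 5} = \frac{1}{-4} = - \frac{1}{4} \approx -0.25$)
$E{\left(M,K \right)} = 4 + M$ ($E{\left(M,K \right)} = 4 + \left(M + 0 \left(-4\right)\right) = 4 + \left(M + 0\right) = 4 + M$)
$\left(E{\left(5,A \right)} + 18\right) \left(-54 - 4\right) = \left(\left(4 + 5\right) + 18\right) \left(-54 - 4\right) = \left(9 + 18\right) \left(-54 - 4\right) = 27 \left(-58\right) = -1566$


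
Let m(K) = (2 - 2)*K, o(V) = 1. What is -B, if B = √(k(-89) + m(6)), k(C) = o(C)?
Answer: -1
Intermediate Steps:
k(C) = 1
m(K) = 0 (m(K) = 0*K = 0)
B = 1 (B = √(1 + 0) = √1 = 1)
-B = -1*1 = -1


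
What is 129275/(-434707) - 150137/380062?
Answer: -114398119909/165215611834 ≈ -0.69242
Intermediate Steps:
129275/(-434707) - 150137/380062 = 129275*(-1/434707) - 150137*1/380062 = -129275/434707 - 150137/380062 = -114398119909/165215611834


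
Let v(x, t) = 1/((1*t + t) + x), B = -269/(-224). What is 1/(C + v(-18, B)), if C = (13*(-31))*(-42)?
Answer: 1747/29569610 ≈ 5.9081e-5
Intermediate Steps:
B = 269/224 (B = -269*(-1/224) = 269/224 ≈ 1.2009)
v(x, t) = 1/(x + 2*t) (v(x, t) = 1/((t + t) + x) = 1/(2*t + x) = 1/(x + 2*t))
C = 16926 (C = -403*(-42) = 16926)
1/(C + v(-18, B)) = 1/(16926 + 1/(-18 + 2*(269/224))) = 1/(16926 + 1/(-18 + 269/112)) = 1/(16926 + 1/(-1747/112)) = 1/(16926 - 112/1747) = 1/(29569610/1747) = 1747/29569610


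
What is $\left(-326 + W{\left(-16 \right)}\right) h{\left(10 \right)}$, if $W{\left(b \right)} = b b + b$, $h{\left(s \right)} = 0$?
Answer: $0$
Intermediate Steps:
$W{\left(b \right)} = b + b^{2}$ ($W{\left(b \right)} = b^{2} + b = b + b^{2}$)
$\left(-326 + W{\left(-16 \right)}\right) h{\left(10 \right)} = \left(-326 - 16 \left(1 - 16\right)\right) 0 = \left(-326 - -240\right) 0 = \left(-326 + 240\right) 0 = \left(-86\right) 0 = 0$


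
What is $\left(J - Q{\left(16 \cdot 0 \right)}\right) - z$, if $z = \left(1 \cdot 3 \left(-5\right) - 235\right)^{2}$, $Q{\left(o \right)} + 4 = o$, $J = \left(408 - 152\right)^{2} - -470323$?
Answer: $473363$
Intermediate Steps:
$J = 535859$ ($J = 256^{2} + 470323 = 65536 + 470323 = 535859$)
$Q{\left(o \right)} = -4 + o$
$z = 62500$ ($z = \left(3 \left(-5\right) - 235\right)^{2} = \left(-15 - 235\right)^{2} = \left(-250\right)^{2} = 62500$)
$\left(J - Q{\left(16 \cdot 0 \right)}\right) - z = \left(535859 - \left(-4 + 16 \cdot 0\right)\right) - 62500 = \left(535859 - \left(-4 + 0\right)\right) - 62500 = \left(535859 - -4\right) - 62500 = \left(535859 + 4\right) - 62500 = 535863 - 62500 = 473363$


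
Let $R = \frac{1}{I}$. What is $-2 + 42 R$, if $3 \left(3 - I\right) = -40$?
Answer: $\frac{4}{7} \approx 0.57143$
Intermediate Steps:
$I = \frac{49}{3}$ ($I = 3 - - \frac{40}{3} = 3 + \frac{40}{3} = \frac{49}{3} \approx 16.333$)
$R = \frac{3}{49}$ ($R = \frac{1}{\frac{49}{3}} = \frac{3}{49} \approx 0.061224$)
$-2 + 42 R = -2 + 42 \cdot \frac{3}{49} = -2 + \frac{18}{7} = \frac{4}{7}$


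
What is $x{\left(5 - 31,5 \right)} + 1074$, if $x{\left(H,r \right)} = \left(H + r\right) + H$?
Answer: $1027$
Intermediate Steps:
$x{\left(H,r \right)} = r + 2 H$
$x{\left(5 - 31,5 \right)} + 1074 = \left(5 + 2 \left(5 - 31\right)\right) + 1074 = \left(5 + 2 \left(-26\right)\right) + 1074 = \left(5 - 52\right) + 1074 = -47 + 1074 = 1027$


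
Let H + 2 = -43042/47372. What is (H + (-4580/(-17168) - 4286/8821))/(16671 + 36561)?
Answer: -1402378474019/23867781213037632 ≈ -5.8756e-5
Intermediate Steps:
H = -68893/23686 (H = -2 - 43042/47372 = -2 - 43042*1/47372 = -2 - 21521/23686 = -68893/23686 ≈ -2.9086)
(H + (-4580/(-17168) - 4286/8821))/(16671 + 36561) = (-68893/23686 + (-4580/(-17168) - 4286/8821))/(16671 + 36561) = (-68893/23686 + (-4580*(-1/17168) - 4286*1/8821))/53232 = (-68893/23686 + (1145/4292 - 4286/8821))*(1/53232) = (-68893/23686 - 8295467/37859732)*(1/53232) = -1402378474019/448372806076*1/53232 = -1402378474019/23867781213037632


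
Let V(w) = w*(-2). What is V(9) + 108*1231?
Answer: 132930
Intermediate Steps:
V(w) = -2*w
V(9) + 108*1231 = -2*9 + 108*1231 = -18 + 132948 = 132930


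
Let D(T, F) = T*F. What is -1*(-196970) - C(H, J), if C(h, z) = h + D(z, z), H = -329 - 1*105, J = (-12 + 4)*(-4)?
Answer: 196380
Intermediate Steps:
J = 32 (J = -8*(-4) = 32)
D(T, F) = F*T
H = -434 (H = -329 - 105 = -434)
C(h, z) = h + z**2 (C(h, z) = h + z*z = h + z**2)
-1*(-196970) - C(H, J) = -1*(-196970) - (-434 + 32**2) = 196970 - (-434 + 1024) = 196970 - 1*590 = 196970 - 590 = 196380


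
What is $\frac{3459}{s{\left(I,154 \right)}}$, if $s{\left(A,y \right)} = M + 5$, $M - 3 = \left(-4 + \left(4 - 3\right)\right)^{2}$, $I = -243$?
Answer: $\frac{3459}{17} \approx 203.47$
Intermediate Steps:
$M = 12$ ($M = 3 + \left(-4 + \left(4 - 3\right)\right)^{2} = 3 + \left(-4 + 1\right)^{2} = 3 + \left(-3\right)^{2} = 3 + 9 = 12$)
$s{\left(A,y \right)} = 17$ ($s{\left(A,y \right)} = 12 + 5 = 17$)
$\frac{3459}{s{\left(I,154 \right)}} = \frac{3459}{17}$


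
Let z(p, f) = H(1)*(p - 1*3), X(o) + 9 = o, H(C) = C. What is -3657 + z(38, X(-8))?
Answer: -3622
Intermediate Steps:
X(o) = -9 + o
z(p, f) = -3 + p (z(p, f) = 1*(p - 1*3) = 1*(p - 3) = 1*(-3 + p) = -3 + p)
-3657 + z(38, X(-8)) = -3657 + (-3 + 38) = -3657 + 35 = -3622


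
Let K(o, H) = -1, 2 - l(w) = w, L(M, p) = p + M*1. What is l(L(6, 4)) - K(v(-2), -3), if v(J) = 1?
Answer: -7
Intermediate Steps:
L(M, p) = M + p (L(M, p) = p + M = M + p)
l(w) = 2 - w
l(L(6, 4)) - K(v(-2), -3) = (2 - (6 + 4)) - 1*(-1) = (2 - 1*10) + 1 = (2 - 10) + 1 = -8 + 1 = -7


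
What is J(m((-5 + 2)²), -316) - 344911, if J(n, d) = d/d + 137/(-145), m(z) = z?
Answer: -50012087/145 ≈ -3.4491e+5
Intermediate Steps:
J(n, d) = 8/145 (J(n, d) = 1 + 137*(-1/145) = 1 - 137/145 = 8/145)
J(m((-5 + 2)²), -316) - 344911 = 8/145 - 344911 = -50012087/145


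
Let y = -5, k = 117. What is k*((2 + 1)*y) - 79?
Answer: -1834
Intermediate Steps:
k*((2 + 1)*y) - 79 = 117*((2 + 1)*(-5)) - 79 = 117*(3*(-5)) - 79 = 117*(-15) - 79 = -1755 - 79 = -1834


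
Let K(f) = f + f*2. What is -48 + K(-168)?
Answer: -552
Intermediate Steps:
K(f) = 3*f (K(f) = f + 2*f = 3*f)
-48 + K(-168) = -48 + 3*(-168) = -48 - 504 = -552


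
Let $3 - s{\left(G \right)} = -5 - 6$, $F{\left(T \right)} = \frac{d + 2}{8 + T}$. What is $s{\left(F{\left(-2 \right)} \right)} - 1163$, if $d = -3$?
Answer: $-1149$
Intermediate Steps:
$F{\left(T \right)} = - \frac{1}{8 + T}$ ($F{\left(T \right)} = \frac{-3 + 2}{8 + T} = - \frac{1}{8 + T}$)
$s{\left(G \right)} = 14$ ($s{\left(G \right)} = 3 - \left(-5 - 6\right) = 3 - -11 = 3 + 11 = 14$)
$s{\left(F{\left(-2 \right)} \right)} - 1163 = 14 - 1163 = -1149$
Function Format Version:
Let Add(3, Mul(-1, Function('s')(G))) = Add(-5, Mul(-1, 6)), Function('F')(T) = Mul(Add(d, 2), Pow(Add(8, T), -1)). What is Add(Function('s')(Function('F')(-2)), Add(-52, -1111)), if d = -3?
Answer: -1149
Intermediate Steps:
Function('F')(T) = Mul(-1, Pow(Add(8, T), -1)) (Function('F')(T) = Mul(Add(-3, 2), Pow(Add(8, T), -1)) = Mul(-1, Pow(Add(8, T), -1)))
Function('s')(G) = 14 (Function('s')(G) = Add(3, Mul(-1, Add(-5, Mul(-1, 6)))) = Add(3, Mul(-1, Add(-5, -6))) = Add(3, Mul(-1, -11)) = Add(3, 11) = 14)
Add(Function('s')(Function('F')(-2)), Add(-52, -1111)) = Add(14, Add(-52, -1111)) = Add(14, -1163) = -1149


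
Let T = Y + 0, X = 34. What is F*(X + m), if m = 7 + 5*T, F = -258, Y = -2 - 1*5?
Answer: -1548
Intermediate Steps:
Y = -7 (Y = -2 - 5 = -7)
T = -7 (T = -7 + 0 = -7)
m = -28 (m = 7 + 5*(-7) = 7 - 35 = -28)
F*(X + m) = -258*(34 - 28) = -258*6 = -1548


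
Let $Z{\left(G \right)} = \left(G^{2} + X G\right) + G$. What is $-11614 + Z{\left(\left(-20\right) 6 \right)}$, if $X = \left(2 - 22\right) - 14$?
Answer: $6746$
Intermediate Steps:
$X = -34$ ($X = -20 - 14 = -34$)
$Z{\left(G \right)} = G^{2} - 33 G$ ($Z{\left(G \right)} = \left(G^{2} - 34 G\right) + G = G^{2} - 33 G$)
$-11614 + Z{\left(\left(-20\right) 6 \right)} = -11614 + \left(-20\right) 6 \left(-33 - 120\right) = -11614 - 120 \left(-33 - 120\right) = -11614 - -18360 = -11614 + 18360 = 6746$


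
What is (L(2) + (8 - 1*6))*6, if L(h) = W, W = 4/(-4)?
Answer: 6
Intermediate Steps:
W = -1 (W = 4*(-¼) = -1)
L(h) = -1
(L(2) + (8 - 1*6))*6 = (-1 + (8 - 1*6))*6 = (-1 + (8 - 6))*6 = (-1 + 2)*6 = 1*6 = 6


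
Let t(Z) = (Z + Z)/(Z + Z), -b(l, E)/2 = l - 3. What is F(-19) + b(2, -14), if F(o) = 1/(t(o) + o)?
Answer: 35/18 ≈ 1.9444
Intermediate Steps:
b(l, E) = 6 - 2*l (b(l, E) = -2*(l - 3) = -2*(-3 + l) = 6 - 2*l)
t(Z) = 1 (t(Z) = (2*Z)/((2*Z)) = (2*Z)*(1/(2*Z)) = 1)
F(o) = 1/(1 + o)
F(-19) + b(2, -14) = 1/(1 - 19) + (6 - 2*2) = 1/(-18) + (6 - 4) = -1/18 + 2 = 35/18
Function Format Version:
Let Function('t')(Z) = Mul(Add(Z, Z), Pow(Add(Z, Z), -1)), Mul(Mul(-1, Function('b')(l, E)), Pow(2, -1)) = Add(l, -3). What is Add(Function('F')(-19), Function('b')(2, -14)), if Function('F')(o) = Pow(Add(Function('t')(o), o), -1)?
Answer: Rational(35, 18) ≈ 1.9444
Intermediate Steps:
Function('b')(l, E) = Add(6, Mul(-2, l)) (Function('b')(l, E) = Mul(-2, Add(l, -3)) = Mul(-2, Add(-3, l)) = Add(6, Mul(-2, l)))
Function('t')(Z) = 1 (Function('t')(Z) = Mul(Mul(2, Z), Pow(Mul(2, Z), -1)) = Mul(Mul(2, Z), Mul(Rational(1, 2), Pow(Z, -1))) = 1)
Function('F')(o) = Pow(Add(1, o), -1)
Add(Function('F')(-19), Function('b')(2, -14)) = Add(Pow(Add(1, -19), -1), Add(6, Mul(-2, 2))) = Add(Pow(-18, -1), Add(6, -4)) = Add(Rational(-1, 18), 2) = Rational(35, 18)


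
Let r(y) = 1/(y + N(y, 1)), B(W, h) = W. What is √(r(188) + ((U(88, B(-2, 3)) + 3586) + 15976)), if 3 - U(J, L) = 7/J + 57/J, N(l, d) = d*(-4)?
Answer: √20036638094/1012 ≈ 139.87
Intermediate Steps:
N(l, d) = -4*d
r(y) = 1/(-4 + y) (r(y) = 1/(y - 4*1) = 1/(y - 4) = 1/(-4 + y))
U(J, L) = 3 - 64/J (U(J, L) = 3 - (7/J + 57/J) = 3 - 64/J)
√(r(188) + ((U(88, B(-2, 3)) + 3586) + 15976)) = √(1/(-4 + 188) + (((3 - 64/88) + 3586) + 15976)) = √(1/184 + (((3 - 64*1/88) + 3586) + 15976)) = √(1/184 + (((3 - 8/11) + 3586) + 15976)) = √(1/184 + ((25/11 + 3586) + 15976)) = √(1/184 + (39471/11 + 15976)) = √(1/184 + 215207/11) = √(39598099/2024) = √20036638094/1012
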